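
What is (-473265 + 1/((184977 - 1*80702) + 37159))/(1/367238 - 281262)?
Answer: 12290677684330571/7304365602502535 ≈ 1.6826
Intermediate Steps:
(-473265 + 1/((184977 - 1*80702) + 37159))/(1/367238 - 281262) = (-473265 + 1/((184977 - 80702) + 37159))/(1/367238 - 281262) = (-473265 + 1/(104275 + 37159))/(-103290094355/367238) = (-473265 + 1/141434)*(-367238/103290094355) = -66935762009/141434*(-367238/103290094355) = 12290677684330571/7304365602502535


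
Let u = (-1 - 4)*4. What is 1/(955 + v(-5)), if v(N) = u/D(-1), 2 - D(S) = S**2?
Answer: 1/935 ≈ 0.0010695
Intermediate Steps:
D(S) = 2 - S**2
u = -20 (u = -5*4 = -20)
v(N) = -20 (v(N) = -20/(2 - 1*(-1)**2) = -20/(2 - 1*1) = -20/(2 - 1) = -20/1 = -20*1 = -20)
1/(955 + v(-5)) = 1/(955 - 20) = 1/935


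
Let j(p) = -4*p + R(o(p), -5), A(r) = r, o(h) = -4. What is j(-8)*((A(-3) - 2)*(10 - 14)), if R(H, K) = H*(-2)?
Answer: 800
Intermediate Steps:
R(H, K) = -2*H
j(p) = 8 - 4*p (j(p) = -4*p - 2*(-4) = -4*p + 8 = 8 - 4*p)
j(-8)*((A(-3) - 2)*(10 - 14)) = (8 - 4*(-8))*((-3 - 2)*(10 - 14)) = (8 + 32)*(-5*(-4)) = 40*20 = 800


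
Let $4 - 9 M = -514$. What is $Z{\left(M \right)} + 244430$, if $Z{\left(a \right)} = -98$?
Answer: $244332$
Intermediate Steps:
$M = \frac{518}{9}$ ($M = \frac{4}{9} - - \frac{514}{9} = \frac{4}{9} + \frac{514}{9} = \frac{518}{9} \approx 57.556$)
$Z{\left(M \right)} + 244430 = -98 + 244430 = 244332$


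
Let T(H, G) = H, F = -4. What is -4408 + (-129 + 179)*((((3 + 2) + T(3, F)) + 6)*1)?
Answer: -3708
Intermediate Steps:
-4408 + (-129 + 179)*((((3 + 2) + T(3, F)) + 6)*1) = -4408 + (-129 + 179)*((((3 + 2) + 3) + 6)*1) = -4408 + 50*(((5 + 3) + 6)*1) = -4408 + 50*((8 + 6)*1) = -4408 + 50*(14*1) = -4408 + 50*14 = -4408 + 700 = -3708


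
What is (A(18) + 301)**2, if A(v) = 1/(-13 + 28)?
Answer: 20394256/225 ≈ 90641.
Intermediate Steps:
A(v) = 1/15
(A(18) + 301)**2 = (1/15 + 301)**2 = (4516/15)**2 = 20394256/225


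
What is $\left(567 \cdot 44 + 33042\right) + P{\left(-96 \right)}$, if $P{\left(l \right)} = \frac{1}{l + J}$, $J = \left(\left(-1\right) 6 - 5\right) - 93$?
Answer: $\frac{11597999}{200} \approx 57990.0$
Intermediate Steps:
$J = -104$ ($J = \left(-6 - 5\right) - 93 = -11 - 93 = -104$)
$P{\left(l \right)} = \frac{1}{-104 + l}$ ($P{\left(l \right)} = \frac{1}{l - 104} = \frac{1}{-104 + l}$)
$\left(567 \cdot 44 + 33042\right) + P{\left(-96 \right)} = \left(567 \cdot 44 + 33042\right) + \frac{1}{-104 - 96} = \left(24948 + 33042\right) + \frac{1}{-200} = 57990 - \frac{1}{200} = \frac{11597999}{200}$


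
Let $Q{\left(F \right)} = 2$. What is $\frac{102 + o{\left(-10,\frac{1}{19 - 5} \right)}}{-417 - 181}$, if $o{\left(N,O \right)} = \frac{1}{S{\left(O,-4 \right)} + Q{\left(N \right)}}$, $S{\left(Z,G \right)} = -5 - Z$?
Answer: $- \frac{2186}{12857} \approx -0.17002$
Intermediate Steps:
$o{\left(N,O \right)} = \frac{1}{-3 - O}$ ($o{\left(N,O \right)} = \frac{1}{\left(-5 - O\right) + 2} = \frac{1}{-3 - O}$)
$\frac{102 + o{\left(-10,\frac{1}{19 - 5} \right)}}{-417 - 181} = \frac{102 - \frac{1}{3 + \frac{1}{19 - 5}}}{-417 - 181} = \frac{102 - \frac{1}{3 + \frac{1}{14}}}{-598} = \left(102 - \frac{1}{3 + \frac{1}{14}}\right) \left(- \frac{1}{598}\right) = \left(102 - \frac{1}{\frac{43}{14}}\right) \left(- \frac{1}{598}\right) = \left(102 - \frac{14}{43}\right) \left(- \frac{1}{598}\right) = \frac{4372}{43} \left(- \frac{1}{598}\right) = - \frac{2186}{12857}$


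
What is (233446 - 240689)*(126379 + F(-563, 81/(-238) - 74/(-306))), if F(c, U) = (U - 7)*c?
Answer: -2022710839619/2142 ≈ -9.4431e+8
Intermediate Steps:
F(c, U) = c*(-7 + U) (F(c, U) = (-7 + U)*c = c*(-7 + U))
(233446 - 240689)*(126379 + F(-563, 81/(-238) - 74/(-306))) = (233446 - 240689)*(126379 - 563*(-7 + (81/(-238) - 74/(-306)))) = -7243*(126379 - 563*(-7 + (81*(-1/238) - 74*(-1/306)))) = -7243*(126379 - 563*(-7 + (-81/238 + 37/153))) = -7243*(126379 - 563*(-7 - 211/2142)) = -7243*(126379 - 563*(-15205/2142)) = -7243*(126379 + 8560415/2142) = -7243*279264233/2142 = -2022710839619/2142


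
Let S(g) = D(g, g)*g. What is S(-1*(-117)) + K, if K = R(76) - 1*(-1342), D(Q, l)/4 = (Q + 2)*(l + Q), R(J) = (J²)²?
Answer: 46395446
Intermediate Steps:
R(J) = J⁴
D(Q, l) = 4*(2 + Q)*(Q + l) (D(Q, l) = 4*((Q + 2)*(l + Q)) = 4*((2 + Q)*(Q + l)) = 4*(2 + Q)*(Q + l))
S(g) = g*(8*g² + 16*g) (S(g) = (4*g² + 8*g + 8*g + 4*g*g)*g = (4*g² + 8*g + 8*g + 4*g²)*g = (8*g² + 16*g)*g = g*(8*g² + 16*g))
K = 33363518 (K = 76⁴ - 1*(-1342) = 33362176 + 1342 = 33363518)
S(-1*(-117)) + K = 8*(-1*(-117))²*(2 - 1*(-117)) + 33363518 = 8*117²*(2 + 117) + 33363518 = 8*13689*119 + 33363518 = 13031928 + 33363518 = 46395446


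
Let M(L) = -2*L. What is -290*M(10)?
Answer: 5800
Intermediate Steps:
-290*M(10) = -(-580)*10 = -290*(-20) = 5800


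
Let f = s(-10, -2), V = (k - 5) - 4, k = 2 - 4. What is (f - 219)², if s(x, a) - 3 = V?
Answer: 51529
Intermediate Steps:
k = -2
V = -11 (V = (-2 - 5) - 4 = -7 - 4 = -11)
s(x, a) = -8 (s(x, a) = 3 - 11 = -8)
f = -8
(f - 219)² = (-8 - 219)² = (-227)² = 51529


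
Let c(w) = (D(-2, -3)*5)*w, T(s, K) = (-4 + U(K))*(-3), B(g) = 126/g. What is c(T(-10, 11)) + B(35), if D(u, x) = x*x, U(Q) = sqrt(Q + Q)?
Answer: 2718/5 - 135*sqrt(22) ≈ -89.606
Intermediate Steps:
U(Q) = sqrt(2)*sqrt(Q) (U(Q) = sqrt(2*Q) = sqrt(2)*sqrt(Q))
D(u, x) = x**2
T(s, K) = 12 - 3*sqrt(2)*sqrt(K) (T(s, K) = (-4 + sqrt(2)*sqrt(K))*(-3) = 12 - 3*sqrt(2)*sqrt(K))
c(w) = 45*w (c(w) = ((-3)**2*5)*w = (9*5)*w = 45*w)
c(T(-10, 11)) + B(35) = 45*(12 - 3*sqrt(2)*sqrt(11)) + 126/35 = 45*(12 - 3*sqrt(22)) + 126*(1/35) = (540 - 135*sqrt(22)) + 18/5 = 2718/5 - 135*sqrt(22)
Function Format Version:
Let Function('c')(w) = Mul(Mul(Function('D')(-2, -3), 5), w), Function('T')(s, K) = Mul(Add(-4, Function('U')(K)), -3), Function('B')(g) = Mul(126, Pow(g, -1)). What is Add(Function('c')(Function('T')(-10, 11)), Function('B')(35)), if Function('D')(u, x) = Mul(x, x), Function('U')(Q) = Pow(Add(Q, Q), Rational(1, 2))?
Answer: Add(Rational(2718, 5), Mul(-135, Pow(22, Rational(1, 2)))) ≈ -89.606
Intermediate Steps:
Function('U')(Q) = Mul(Pow(2, Rational(1, 2)), Pow(Q, Rational(1, 2))) (Function('U')(Q) = Pow(Mul(2, Q), Rational(1, 2)) = Mul(Pow(2, Rational(1, 2)), Pow(Q, Rational(1, 2))))
Function('D')(u, x) = Pow(x, 2)
Function('T')(s, K) = Add(12, Mul(-3, Pow(2, Rational(1, 2)), Pow(K, Rational(1, 2)))) (Function('T')(s, K) = Mul(Add(-4, Mul(Pow(2, Rational(1, 2)), Pow(K, Rational(1, 2)))), -3) = Add(12, Mul(-3, Pow(2, Rational(1, 2)), Pow(K, Rational(1, 2)))))
Function('c')(w) = Mul(45, w) (Function('c')(w) = Mul(Mul(Pow(-3, 2), 5), w) = Mul(Mul(9, 5), w) = Mul(45, w))
Add(Function('c')(Function('T')(-10, 11)), Function('B')(35)) = Add(Mul(45, Add(12, Mul(-3, Pow(2, Rational(1, 2)), Pow(11, Rational(1, 2))))), Mul(126, Pow(35, -1))) = Add(Mul(45, Add(12, Mul(-3, Pow(22, Rational(1, 2))))), Mul(126, Rational(1, 35))) = Add(Add(540, Mul(-135, Pow(22, Rational(1, 2)))), Rational(18, 5)) = Add(Rational(2718, 5), Mul(-135, Pow(22, Rational(1, 2))))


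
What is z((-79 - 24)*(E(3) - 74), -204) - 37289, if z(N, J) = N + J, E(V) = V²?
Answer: -30798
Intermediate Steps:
z(N, J) = J + N
z((-79 - 24)*(E(3) - 74), -204) - 37289 = (-204 + (-79 - 24)*(3² - 74)) - 37289 = (-204 - 103*(9 - 74)) - 37289 = (-204 - 103*(-65)) - 37289 = (-204 + 6695) - 37289 = 6491 - 37289 = -30798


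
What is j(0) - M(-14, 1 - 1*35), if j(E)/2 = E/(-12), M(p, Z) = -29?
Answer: 29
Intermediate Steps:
j(E) = -E/6 (j(E) = 2*(E/(-12)) = 2*(E*(-1/12)) = 2*(-E/12) = -E/6)
j(0) - M(-14, 1 - 1*35) = -⅙*0 - 1*(-29) = 0 + 29 = 29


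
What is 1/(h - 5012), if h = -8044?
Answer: -1/13056 ≈ -7.6593e-5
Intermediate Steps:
1/(h - 5012) = 1/(-8044 - 5012) = 1/(-13056) = -1/13056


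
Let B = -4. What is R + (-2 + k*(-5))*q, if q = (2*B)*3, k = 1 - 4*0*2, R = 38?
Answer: 206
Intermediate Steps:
k = 1 (k = 1 + 0*2 = 1 + 0 = 1)
q = -24 (q = (2*(-4))*3 = -8*3 = -24)
R + (-2 + k*(-5))*q = 38 + (-2 + 1*(-5))*(-24) = 38 + (-2 - 5)*(-24) = 38 - 7*(-24) = 38 + 168 = 206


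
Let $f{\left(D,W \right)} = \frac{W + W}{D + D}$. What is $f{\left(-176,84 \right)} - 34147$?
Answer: $- \frac{1502489}{44} \approx -34148.0$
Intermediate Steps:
$f{\left(D,W \right)} = \frac{W}{D}$ ($f{\left(D,W \right)} = \frac{2 W}{2 D} = 2 W \frac{1}{2 D} = \frac{W}{D}$)
$f{\left(-176,84 \right)} - 34147 = \frac{84}{-176} - 34147 = 84 \left(- \frac{1}{176}\right) - 34147 = - \frac{21}{44} - 34147 = - \frac{1502489}{44}$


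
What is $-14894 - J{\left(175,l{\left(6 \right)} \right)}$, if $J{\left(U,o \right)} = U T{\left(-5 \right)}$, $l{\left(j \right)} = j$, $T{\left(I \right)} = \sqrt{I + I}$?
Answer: $-14894 - 175 i \sqrt{10} \approx -14894.0 - 553.4 i$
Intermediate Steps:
$T{\left(I \right)} = \sqrt{2} \sqrt{I}$ ($T{\left(I \right)} = \sqrt{2 I} = \sqrt{2} \sqrt{I}$)
$J{\left(U,o \right)} = i U \sqrt{10}$ ($J{\left(U,o \right)} = U \sqrt{2} \sqrt{-5} = U \sqrt{2} i \sqrt{5} = U i \sqrt{10} = i U \sqrt{10}$)
$-14894 - J{\left(175,l{\left(6 \right)} \right)} = -14894 - i 175 \sqrt{10} = -14894 - 175 i \sqrt{10}$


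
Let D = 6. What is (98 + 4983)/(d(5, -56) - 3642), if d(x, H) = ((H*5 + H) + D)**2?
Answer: 5081/105258 ≈ 0.048272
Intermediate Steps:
d(x, H) = (6 + 6*H)**2 (d(x, H) = ((H*5 + H) + 6)**2 = ((5*H + H) + 6)**2 = (6*H + 6)**2 = (6 + 6*H)**2)
(98 + 4983)/(d(5, -56) - 3642) = (98 + 4983)/(36*(1 - 56)**2 - 3642) = 5081/(36*(-55)**2 - 3642) = 5081/(36*3025 - 3642) = 5081/(108900 - 3642) = 5081/105258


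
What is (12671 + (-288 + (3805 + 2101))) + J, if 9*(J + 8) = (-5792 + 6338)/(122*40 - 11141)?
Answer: 343371841/18783 ≈ 18281.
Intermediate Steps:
J = -150446/18783 (J = -8 + ((-5792 + 6338)/(122*40 - 11141))/9 = -8 + (546/(4880 - 11141))/9 = -8 + (546/(-6261))/9 = -8 + (546*(-1/6261))/9 = -8 + (⅑)*(-182/2087) = -8 - 182/18783 = -150446/18783 ≈ -8.0097)
(12671 + (-288 + (3805 + 2101))) + J = (12671 + (-288 + (3805 + 2101))) - 150446/18783 = (12671 + (-288 + 5906)) - 150446/18783 = (12671 + 5618) - 150446/18783 = 18289 - 150446/18783 = 343371841/18783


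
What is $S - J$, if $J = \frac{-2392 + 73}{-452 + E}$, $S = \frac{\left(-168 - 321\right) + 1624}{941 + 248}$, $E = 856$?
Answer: $\frac{3215831}{480356} \approx 6.6947$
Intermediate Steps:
$S = \frac{1135}{1189}$ ($S = \frac{\left(-168 - 321\right) + 1624}{1189} = \left(-489 + 1624\right) \frac{1}{1189} = 1135 \cdot \frac{1}{1189} = \frac{1135}{1189} \approx 0.95458$)
$J = - \frac{2319}{404}$ ($J = \frac{-2392 + 73}{-452 + 856} = - \frac{2319}{404} \approx -5.7401$)
$S - J = \frac{1135}{1189} - - \frac{2319}{404} = \frac{1135}{1189} + \frac{2319}{404} = \frac{3215831}{480356}$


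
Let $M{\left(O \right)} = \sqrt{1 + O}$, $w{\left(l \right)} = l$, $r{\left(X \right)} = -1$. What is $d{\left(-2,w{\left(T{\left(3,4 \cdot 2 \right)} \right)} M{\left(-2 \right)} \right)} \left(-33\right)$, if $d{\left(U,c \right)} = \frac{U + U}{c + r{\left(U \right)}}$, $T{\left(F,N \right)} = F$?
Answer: $- \frac{66}{5} - \frac{198 i}{5} \approx -13.2 - 39.6 i$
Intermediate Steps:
$d{\left(U,c \right)} = \frac{2 U}{-1 + c}$ ($d{\left(U,c \right)} = \frac{U + U}{c - 1} = \frac{2 U}{-1 + c}$)
$d{\left(-2,w{\left(T{\left(3,4 \cdot 2 \right)} \right)} M{\left(-2 \right)} \right)} \left(-33\right) = 2 \left(-2\right) \frac{1}{-1 + 3 \sqrt{1 - 2}} \left(-33\right) = 2 \left(-2\right) \frac{1}{-1 + 3 \sqrt{-1}} \left(-33\right) = 2 \left(-2\right) \frac{1}{-1 + 3 i} \left(-33\right) = 2 \left(-2\right) \frac{-1 - 3 i}{10} \left(-33\right) = \left(\frac{2}{5} + \frac{6 i}{5}\right) \left(-33\right) = - \frac{66}{5} - \frac{198 i}{5}$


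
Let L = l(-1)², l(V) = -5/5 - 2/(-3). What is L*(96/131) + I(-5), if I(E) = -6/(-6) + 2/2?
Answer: 818/393 ≈ 2.0814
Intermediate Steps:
I(E) = 2 (I(E) = -6*(-⅙) + 2*(½) = 1 + 1 = 2)
l(V) = -⅓ (l(V) = -5*⅕ - 2*(-⅓) = -1 + ⅔ = -⅓)
L = ⅑ (L = (-⅓)² = ⅑ ≈ 0.11111)
L*(96/131) + I(-5) = (96/131)/9 + 2 = (96*(1/131))/9 + 2 = (⅑)*(96/131) + 2 = 32/393 + 2 = 818/393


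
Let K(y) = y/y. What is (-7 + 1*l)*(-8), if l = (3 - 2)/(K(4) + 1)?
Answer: 52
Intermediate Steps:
K(y) = 1
l = ½ (l = (3 - 2)/(1 + 1) = 1/2 = 1*(½) = ½ ≈ 0.50000)
(-7 + 1*l)*(-8) = (-7 + 1*(½))*(-8) = (-7 + ½)*(-8) = -13/2*(-8) = 52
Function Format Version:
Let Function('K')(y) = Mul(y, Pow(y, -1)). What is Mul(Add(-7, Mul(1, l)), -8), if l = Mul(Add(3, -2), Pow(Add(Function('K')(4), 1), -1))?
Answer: 52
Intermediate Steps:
Function('K')(y) = 1
l = Rational(1, 2) (l = Mul(Add(3, -2), Pow(Add(1, 1), -1)) = Mul(1, Pow(2, -1)) = Mul(1, Rational(1, 2)) = Rational(1, 2) ≈ 0.50000)
Mul(Add(-7, Mul(1, l)), -8) = Mul(Add(-7, Mul(1, Rational(1, 2))), -8) = Mul(Add(-7, Rational(1, 2)), -8) = Mul(Rational(-13, 2), -8) = 52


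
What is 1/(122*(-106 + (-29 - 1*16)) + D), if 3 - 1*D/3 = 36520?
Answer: -1/127973 ≈ -7.8141e-6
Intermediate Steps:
D = -109551 (D = 9 - 3*36520 = 9 - 109560 = -109551)
1/(122*(-106 + (-29 - 1*16)) + D) = 1/(122*(-106 + (-29 - 1*16)) - 109551) = 1/(122*(-106 + (-29 - 16)) - 109551) = 1/(122*(-106 - 45) - 109551) = 1/(122*(-151) - 109551) = 1/(-18422 - 109551) = 1/(-127973) = -1/127973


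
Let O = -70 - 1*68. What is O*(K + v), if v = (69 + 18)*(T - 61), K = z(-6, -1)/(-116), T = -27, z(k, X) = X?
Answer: 61278555/58 ≈ 1.0565e+6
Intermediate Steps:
O = -138 (O = -70 - 68 = -138)
K = 1/116 (K = -1/(-116) = -1*(-1/116) = 1/116 ≈ 0.0086207)
v = -7656 (v = (69 + 18)*(-27 - 61) = 87*(-88) = -7656)
O*(K + v) = -138*(1/116 - 7656) = -138*(-888095/116) = 61278555/58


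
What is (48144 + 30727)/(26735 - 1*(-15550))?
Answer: 78871/42285 ≈ 1.8652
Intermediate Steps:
(48144 + 30727)/(26735 - 1*(-15550)) = 78871/(26735 + 15550) = 78871/42285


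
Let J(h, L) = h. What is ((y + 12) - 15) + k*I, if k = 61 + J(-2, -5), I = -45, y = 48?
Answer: -2610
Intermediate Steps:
k = 59 (k = 61 - 2 = 59)
((y + 12) - 15) + k*I = ((48 + 12) - 15) + 59*(-45) = (60 - 15) - 2655 = 45 - 2655 = -2610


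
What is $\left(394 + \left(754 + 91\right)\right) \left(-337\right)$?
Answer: $-417543$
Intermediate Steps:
$\left(394 + \left(754 + 91\right)\right) \left(-337\right) = \left(394 + 845\right) \left(-337\right) = 1239 \left(-337\right) = -417543$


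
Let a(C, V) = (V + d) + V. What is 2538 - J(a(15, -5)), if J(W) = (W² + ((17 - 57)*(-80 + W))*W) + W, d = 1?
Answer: 34506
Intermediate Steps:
a(C, V) = 1 + 2*V (a(C, V) = (V + 1) + V = (1 + V) + V = 1 + 2*V)
J(W) = W + W² + W*(3200 - 40*W) (J(W) = (W² + (-40*(-80 + W))*W) + W = (W² + (3200 - 40*W)*W) + W = (W² + W*(3200 - 40*W)) + W = W + W² + W*(3200 - 40*W))
2538 - J(a(15, -5)) = 2538 - 3*(1 + 2*(-5))*(1067 - 13*(1 + 2*(-5))) = 2538 - 3*(1 - 10)*(1067 - 13*(1 - 10)) = 2538 - 3*(-9)*(1067 - 13*(-9)) = 2538 - 3*(-9)*(1067 + 117) = 2538 - 3*(-9)*1184 = 2538 - 1*(-31968) = 2538 + 31968 = 34506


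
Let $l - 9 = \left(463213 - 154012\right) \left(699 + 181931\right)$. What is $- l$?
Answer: $-56469378639$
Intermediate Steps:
$l = 56469378639$ ($l = 9 + \left(463213 - 154012\right) \left(699 + 181931\right) = 9 + 309201 \cdot 182630 = 9 + 56469378630 = 56469378639$)
$- l = \left(-1\right) 56469378639 = -56469378639$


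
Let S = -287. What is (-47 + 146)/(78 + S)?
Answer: -9/19 ≈ -0.47368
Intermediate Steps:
(-47 + 146)/(78 + S) = (-47 + 146)/(78 - 287) = 99/(-209) = 99*(-1/209) = -9/19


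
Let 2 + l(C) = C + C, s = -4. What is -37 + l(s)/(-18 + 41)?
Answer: -861/23 ≈ -37.435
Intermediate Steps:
l(C) = -2 + 2*C (l(C) = -2 + (C + C) = -2 + 2*C)
-37 + l(s)/(-18 + 41) = -37 + (-2 + 2*(-4))/(-18 + 41) = -37 + (-2 - 8)/23 = -37 - 10*1/23 = -37 - 10/23 = -861/23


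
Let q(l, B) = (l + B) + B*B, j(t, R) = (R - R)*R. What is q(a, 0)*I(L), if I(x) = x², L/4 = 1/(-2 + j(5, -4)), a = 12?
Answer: 48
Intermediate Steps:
j(t, R) = 0 (j(t, R) = 0*R = 0)
q(l, B) = B + l + B² (q(l, B) = (B + l) + B² = B + l + B²)
L = -2 (L = 4/(-2 + 0) = 4/(-2) = 4*(-½) = -2)
q(a, 0)*I(L) = (0 + 12 + 0²)*(-2)² = (0 + 12 + 0)*4 = 12*4 = 48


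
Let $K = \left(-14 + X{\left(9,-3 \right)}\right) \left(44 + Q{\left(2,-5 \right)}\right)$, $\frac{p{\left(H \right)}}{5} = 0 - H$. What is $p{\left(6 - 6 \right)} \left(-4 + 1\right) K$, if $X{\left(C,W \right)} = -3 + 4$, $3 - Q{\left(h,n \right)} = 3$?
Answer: $0$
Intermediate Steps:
$p{\left(H \right)} = - 5 H$ ($p{\left(H \right)} = 5 \left(0 - H\right) = 5 \left(- H\right) = - 5 H$)
$Q{\left(h,n \right)} = 0$ ($Q{\left(h,n \right)} = 3 - 3 = 0$)
$X{\left(C,W \right)} = 1$
$K = -572$ ($K = \left(-14 + 1\right) \left(44 + 0\right) = \left(-13\right) 44 = -572$)
$p{\left(6 - 6 \right)} \left(-4 + 1\right) K = - 5 \left(6 - 6\right) \left(-4 + 1\right) \left(-572\right) = - 5 \left(6 - 6\right) \left(-3\right) \left(-572\right) = \left(-5\right) 0 \left(-3\right) \left(-572\right) = 0 \left(-3\right) \left(-572\right) = 0 \left(-572\right) = 0$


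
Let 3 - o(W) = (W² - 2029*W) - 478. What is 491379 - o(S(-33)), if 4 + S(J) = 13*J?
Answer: 1556944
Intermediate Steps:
S(J) = -4 + 13*J
o(W) = 481 - W² + 2029*W (o(W) = 3 - ((W² - 2029*W) - 478) = 3 - (-478 + W² - 2029*W) = 3 + (478 - W² + 2029*W) = 481 - W² + 2029*W)
491379 - o(S(-33)) = 491379 - (481 - (-4 + 13*(-33))² + 2029*(-4 + 13*(-33))) = 491379 - (481 - (-4 - 429)² + 2029*(-4 - 429)) = 491379 - (481 - 1*(-433)² + 2029*(-433)) = 491379 - (481 - 1*187489 - 878557) = 491379 - (481 - 187489 - 878557) = 491379 - 1*(-1065565) = 491379 + 1065565 = 1556944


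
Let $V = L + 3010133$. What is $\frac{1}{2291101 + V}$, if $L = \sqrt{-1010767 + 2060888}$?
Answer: $\frac{5301234}{28103080872635} - \frac{\sqrt{1050121}}{28103080872635} \approx 1.886 \cdot 10^{-7}$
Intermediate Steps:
$L = \sqrt{1050121} \approx 1024.8$
$V = 3010133 + \sqrt{1050121}$ ($V = \sqrt{1050121} + 3010133 = 3010133 + \sqrt{1050121} \approx 3.0112 \cdot 10^{6}$)
$\frac{1}{2291101 + V} = \frac{1}{2291101 + \left(3010133 + \sqrt{1050121}\right)} = \frac{1}{5301234 + \sqrt{1050121}}$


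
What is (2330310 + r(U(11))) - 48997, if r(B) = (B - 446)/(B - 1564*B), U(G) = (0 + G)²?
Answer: 431448758824/189123 ≈ 2.2813e+6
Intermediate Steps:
U(G) = G²
r(B) = -(-446 + B)/(1563*B) (r(B) = (-446 + B)/((-1563*B)) = (-446 + B)*(-1/(1563*B)) = -(-446 + B)/(1563*B))
(2330310 + r(U(11))) - 48997 = (2330310 + (446 - 1*11²)/(1563*(11²))) - 48997 = (2330310 + (1/1563)*(446 - 1*121)/121) - 48997 = (2330310 + (1/1563)*(1/121)*(446 - 121)) - 48997 = (2330310 + (1/1563)*(1/121)*325) - 48997 = (2330310 + 325/189123) - 48997 = 440715218455/189123 - 48997 = 431448758824/189123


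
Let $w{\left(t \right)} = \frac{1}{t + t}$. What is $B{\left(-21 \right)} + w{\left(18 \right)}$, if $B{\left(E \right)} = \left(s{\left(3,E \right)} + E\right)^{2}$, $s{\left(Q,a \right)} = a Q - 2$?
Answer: $\frac{266257}{36} \approx 7396.0$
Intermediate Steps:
$s{\left(Q,a \right)} = -2 + Q a$ ($s{\left(Q,a \right)} = Q a - 2 = -2 + Q a$)
$w{\left(t \right)} = \frac{1}{2 t}$
$B{\left(E \right)} = \left(-2 + 4 E\right)^{2}$ ($B{\left(E \right)} = \left(\left(-2 + 3 E\right) + E\right)^{2} = \left(-2 + 4 E\right)^{2}$)
$B{\left(-21 \right)} + w{\left(18 \right)} = 4 \left(-1 + 2 \left(-21\right)\right)^{2} + \frac{1}{2 \cdot 18} = 4 \left(-1 - 42\right)^{2} + \frac{1}{2} \cdot \frac{1}{18} = 4 \left(-43\right)^{2} + \frac{1}{36} = 4 \cdot 1849 + \frac{1}{36} = 7396 + \frac{1}{36} = \frac{266257}{36}$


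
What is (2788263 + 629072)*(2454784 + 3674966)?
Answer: 20947409216250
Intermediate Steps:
(2788263 + 629072)*(2454784 + 3674966) = 3417335*6129750 = 20947409216250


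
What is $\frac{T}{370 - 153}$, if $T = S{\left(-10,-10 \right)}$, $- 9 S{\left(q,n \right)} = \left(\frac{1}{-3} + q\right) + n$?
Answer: $\frac{61}{5859} \approx 0.010411$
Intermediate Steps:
$S{\left(q,n \right)} = \frac{1}{27} - \frac{n}{9} - \frac{q}{9}$ ($S{\left(q,n \right)} = - \frac{\left(\frac{1}{-3} + q\right) + n}{9} = - \frac{\left(- \frac{1}{3} + q\right) + n}{9} = - \frac{- \frac{1}{3} + n + q}{9} = \frac{1}{27} - \frac{n}{9} - \frac{q}{9}$)
$T = \frac{61}{27}$ ($T = \frac{1}{27} - - \frac{10}{9} - - \frac{10}{9} = \frac{1}{27} + \frac{10}{9} + \frac{10}{9} = \frac{61}{27} \approx 2.2593$)
$\frac{T}{370 - 153} = \frac{1}{370 - 153} \cdot \frac{61}{27} = \frac{1}{217} \cdot \frac{61}{27} = \frac{61}{5859}$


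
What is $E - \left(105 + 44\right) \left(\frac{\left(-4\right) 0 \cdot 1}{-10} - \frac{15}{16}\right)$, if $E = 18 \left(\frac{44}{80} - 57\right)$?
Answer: $- \frac{70113}{80} \approx -876.41$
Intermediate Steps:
$E = - \frac{10161}{10}$ ($E = 18 \left(44 \cdot \frac{1}{80} - 57\right) = 18 \left(\frac{11}{20} - 57\right) = 18 \left(- \frac{1129}{20}\right) = - \frac{10161}{10} \approx -1016.1$)
$E - \left(105 + 44\right) \left(\frac{\left(-4\right) 0 \cdot 1}{-10} - \frac{15}{16}\right) = - \frac{10161}{10} - \left(105 + 44\right) \left(\frac{\left(-4\right) 0 \cdot 1}{-10} - \frac{15}{16}\right) = - \frac{10161}{10} - 149 \left(0 \cdot 1 \left(- \frac{1}{10}\right) - \frac{15}{16}\right) = - \frac{10161}{10} - 149 \left(0 \left(- \frac{1}{10}\right) - \frac{15}{16}\right) = - \frac{10161}{10} - 149 \left(0 - \frac{15}{16}\right) = - \frac{10161}{10} - 149 \left(- \frac{15}{16}\right) = - \frac{10161}{10} - - \frac{2235}{16} = - \frac{10161}{10} + \frac{2235}{16} = - \frac{70113}{80}$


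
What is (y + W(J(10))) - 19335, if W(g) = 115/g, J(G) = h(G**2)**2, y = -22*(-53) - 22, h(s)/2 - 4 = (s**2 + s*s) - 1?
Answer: -29114332334761/1600480036 ≈ -18191.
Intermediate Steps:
h(s) = 6 + 4*s**2 (h(s) = 8 + 2*((s**2 + s*s) - 1) = 8 + 2*((s**2 + s**2) - 1) = 8 + 2*(2*s**2 - 1) = 8 + 2*(-1 + 2*s**2) = 8 + (-2 + 4*s**2) = 6 + 4*s**2)
y = 1144 (y = 1166 - 22 = 1144)
J(G) = (6 + 4*G**4)**2 (J(G) = (6 + 4*(G**2)**2)**2 = (6 + 4*G**4)**2)
(y + W(J(10))) - 19335 = (1144 + 115/((4*(3 + 2*10**4)**2))) - 19335 = (1144 + 115/((4*(3 + 2*10000)**2))) - 19335 = (1144 + 115/((4*(3 + 20000)**2))) - 19335 = (1144 + 115/((4*20003**2))) - 19335 = (1144 + 115/((4*400120009))) - 19335 = (1144 + 115/1600480036) - 19335 = 1830949161299/1600480036 - 19335 = -29114332334761/1600480036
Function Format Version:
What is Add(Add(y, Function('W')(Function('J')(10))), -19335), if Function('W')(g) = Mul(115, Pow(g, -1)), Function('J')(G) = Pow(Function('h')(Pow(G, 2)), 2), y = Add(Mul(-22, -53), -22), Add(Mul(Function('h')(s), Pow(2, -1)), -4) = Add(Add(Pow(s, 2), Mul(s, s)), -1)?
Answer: Rational(-29114332334761, 1600480036) ≈ -18191.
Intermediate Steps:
Function('h')(s) = Add(6, Mul(4, Pow(s, 2))) (Function('h')(s) = Add(8, Mul(2, Add(Add(Pow(s, 2), Mul(s, s)), -1))) = Add(8, Mul(2, Add(Add(Pow(s, 2), Pow(s, 2)), -1))) = Add(8, Mul(2, Add(Mul(2, Pow(s, 2)), -1))) = Add(8, Mul(2, Add(-1, Mul(2, Pow(s, 2))))) = Add(8, Add(-2, Mul(4, Pow(s, 2)))) = Add(6, Mul(4, Pow(s, 2))))
y = 1144 (y = Add(1166, -22) = 1144)
Function('J')(G) = Pow(Add(6, Mul(4, Pow(G, 4))), 2) (Function('J')(G) = Pow(Add(6, Mul(4, Pow(Pow(G, 2), 2))), 2) = Pow(Add(6, Mul(4, Pow(G, 4))), 2))
Add(Add(y, Function('W')(Function('J')(10))), -19335) = Add(Add(1144, Mul(115, Pow(Mul(4, Pow(Add(3, Mul(2, Pow(10, 4))), 2)), -1))), -19335) = Add(Add(1144, Mul(115, Pow(Mul(4, Pow(Add(3, Mul(2, 10000)), 2)), -1))), -19335) = Add(Add(1144, Mul(115, Pow(Mul(4, Pow(Add(3, 20000), 2)), -1))), -19335) = Add(Add(1144, Mul(115, Pow(Mul(4, Pow(20003, 2)), -1))), -19335) = Add(Add(1144, Mul(115, Pow(Mul(4, 400120009), -1))), -19335) = Add(Add(1144, Mul(115, Pow(1600480036, -1))), -19335) = Add(Add(1144, Mul(115, Rational(1, 1600480036))), -19335) = Add(Add(1144, Rational(115, 1600480036)), -19335) = Add(Rational(1830949161299, 1600480036), -19335) = Rational(-29114332334761, 1600480036)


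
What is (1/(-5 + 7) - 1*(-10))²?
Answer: 441/4 ≈ 110.25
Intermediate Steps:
(1/(-5 + 7) - 1*(-10))² = (1/2 + 10)² = (½ + 10)² = (21/2)² = 441/4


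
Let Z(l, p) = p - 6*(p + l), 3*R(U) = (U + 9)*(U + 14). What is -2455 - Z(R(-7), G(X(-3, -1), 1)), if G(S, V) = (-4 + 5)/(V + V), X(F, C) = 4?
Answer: -4849/2 ≈ -2424.5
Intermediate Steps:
R(U) = (9 + U)*(14 + U)/3 (R(U) = ((U + 9)*(U + 14))/3 = ((9 + U)*(14 + U))/3 = (9 + U)*(14 + U)/3)
G(S, V) = 1/(2*V)
Z(l, p) = -6*l - 5*p (Z(l, p) = p - 6*(l + p) = p + (-6*l - 6*p) = -6*l - 5*p)
-2455 - Z(R(-7), G(X(-3, -1), 1)) = -2455 - (-6*(42 + (1/3)*(-7)**2 + (23/3)*(-7)) - 5/(2*1)) = -2455 - (-6*(42 + (1/3)*49 - 161/3) - 5/2) = -2455 - (-6*(42 + 49/3 - 161/3) - 5*1/2) = -2455 - (-6*14/3 - 5/2) = -2455 - (-28 - 5/2) = -2455 - 1*(-61/2) = -2455 + 61/2 = -4849/2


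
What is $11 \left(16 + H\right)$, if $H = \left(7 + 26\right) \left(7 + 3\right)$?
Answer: $3806$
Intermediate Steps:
$H = 330$ ($H = 33 \cdot 10 = 330$)
$11 \left(16 + H\right) = 11 \left(16 + 330\right) = 11 \cdot 346 = 3806$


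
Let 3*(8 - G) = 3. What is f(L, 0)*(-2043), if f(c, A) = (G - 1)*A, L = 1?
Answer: 0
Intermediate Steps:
G = 7 (G = 8 - ⅓*3 = 8 - 1 = 7)
f(c, A) = 6*A (f(c, A) = (7 - 1)*A = 6*A)
f(L, 0)*(-2043) = (6*0)*(-2043) = 0*(-2043) = 0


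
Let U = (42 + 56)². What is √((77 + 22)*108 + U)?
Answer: 2*√5074 ≈ 142.46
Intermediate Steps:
U = 9604 (U = 98² = 9604)
√((77 + 22)*108 + U) = √((77 + 22)*108 + 9604) = √(99*108 + 9604) = √(10692 + 9604) = √20296 = 2*√5074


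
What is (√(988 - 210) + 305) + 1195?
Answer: 1500 + √778 ≈ 1527.9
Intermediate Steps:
(√(988 - 210) + 305) + 1195 = (√778 + 305) + 1195 = (305 + √778) + 1195 = 1500 + √778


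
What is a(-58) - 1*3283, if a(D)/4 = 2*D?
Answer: -3747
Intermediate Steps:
a(D) = 8*D (a(D) = 4*(2*D) = 8*D)
a(-58) - 1*3283 = 8*(-58) - 1*3283 = -464 - 3283 = -3747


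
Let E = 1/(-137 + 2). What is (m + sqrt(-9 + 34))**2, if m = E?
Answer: 454276/18225 ≈ 24.926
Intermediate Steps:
E = -1/135 (E = 1/(-135) = -1/135 ≈ -0.0074074)
m = -1/135 ≈ -0.0074074
(m + sqrt(-9 + 34))**2 = (-1/135 + sqrt(-9 + 34))**2 = (-1/135 + sqrt(25))**2 = (-1/135 + 5)**2 = (674/135)**2 = 454276/18225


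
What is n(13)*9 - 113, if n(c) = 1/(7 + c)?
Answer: -2251/20 ≈ -112.55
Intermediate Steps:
n(13)*9 - 113 = 9/(7 + 13) - 113 = 9/20 - 113 = -2251/20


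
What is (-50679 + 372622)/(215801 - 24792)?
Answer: 321943/191009 ≈ 1.6855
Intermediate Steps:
(-50679 + 372622)/(215801 - 24792) = 321943/191009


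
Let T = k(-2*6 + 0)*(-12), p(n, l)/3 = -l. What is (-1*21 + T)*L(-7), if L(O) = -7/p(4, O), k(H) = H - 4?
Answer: -57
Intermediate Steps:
k(H) = -4 + H
p(n, l) = -3*l (p(n, l) = 3*(-l) = -3*l)
L(O) = 7/(3*O) (L(O) = -7*(-1/(3*O)) = -(-7)/(3*O) = 7/(3*O))
T = 192 (T = (-4 + (-2*6 + 0))*(-12) = (-4 + (-12 + 0))*(-12) = (-4 - 12)*(-12) = -16*(-12) = 192)
(-1*21 + T)*L(-7) = (-1*21 + 192)*((7/3)/(-7)) = (-21 + 192)*((7/3)*(-1/7)) = 171*(-1/3) = -57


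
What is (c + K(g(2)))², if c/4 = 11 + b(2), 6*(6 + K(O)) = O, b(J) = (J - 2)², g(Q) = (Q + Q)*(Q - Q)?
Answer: 1444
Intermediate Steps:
g(Q) = 0 (g(Q) = (2*Q)*0 = 0)
b(J) = (-2 + J)²
K(O) = -6 + O/6
c = 44 (c = 4*(11 + (-2 + 2)²) = 4*(11 + 0²) = 4*(11 + 0) = 4*11 = 44)
(c + K(g(2)))² = (44 + (-6 + (⅙)*0))² = (44 + (-6 + 0))² = (44 - 6)² = 38² = 1444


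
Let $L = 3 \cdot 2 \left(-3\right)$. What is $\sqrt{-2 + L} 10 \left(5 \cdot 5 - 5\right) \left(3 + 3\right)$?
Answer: $2400 i \sqrt{5} \approx 5366.6 i$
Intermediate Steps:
$L = -18$ ($L = 6 \left(-3\right) = -18$)
$\sqrt{-2 + L} 10 \left(5 \cdot 5 - 5\right) \left(3 + 3\right) = \sqrt{-2 - 18} \cdot 10 \left(5 \cdot 5 - 5\right) \left(3 + 3\right) = \sqrt{-20} \cdot 10 \left(25 - 5\right) 6 = 2 i \sqrt{5} \cdot 10 \cdot 20 \cdot 6 = 20 i \sqrt{5} \cdot 120 = 2400 i \sqrt{5}$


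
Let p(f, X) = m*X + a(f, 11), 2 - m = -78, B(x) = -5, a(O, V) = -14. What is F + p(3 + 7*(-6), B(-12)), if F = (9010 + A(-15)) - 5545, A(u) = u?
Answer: 3036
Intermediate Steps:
m = 80 (m = 2 - 1*(-78) = 2 + 78 = 80)
p(f, X) = -14 + 80*X (p(f, X) = 80*X - 14 = -14 + 80*X)
F = 3450 (F = (9010 - 15) - 5545 = 8995 - 5545 = 3450)
F + p(3 + 7*(-6), B(-12)) = 3450 + (-14 + 80*(-5)) = 3450 + (-14 - 400) = 3450 - 414 = 3036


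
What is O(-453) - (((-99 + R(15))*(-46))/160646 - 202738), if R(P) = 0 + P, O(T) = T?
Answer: 16248136123/80323 ≈ 2.0229e+5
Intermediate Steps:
R(P) = P
O(-453) - (((-99 + R(15))*(-46))/160646 - 202738) = -453 - (((-99 + 15)*(-46))/160646 - 202738) = -453 - (-84*(-46)*(1/160646) - 202738) = -453 - (3864*(1/160646) - 202738) = -453 - (1932/80323 - 202738) = -453 - 1*(-16284522442/80323) = -453 + 16284522442/80323 = 16248136123/80323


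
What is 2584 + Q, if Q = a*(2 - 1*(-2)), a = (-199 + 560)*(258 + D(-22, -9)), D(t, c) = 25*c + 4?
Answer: 56012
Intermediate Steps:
D(t, c) = 4 + 25*c
a = 13357 (a = (-199 + 560)*(258 + (4 + 25*(-9))) = 361*(258 + (4 - 225)) = 361*(258 - 221) = 361*37 = 13357)
Q = 53428 (Q = 13357*(2 - 1*(-2)) = 13357*(2 + 2) = 13357*4 = 53428)
2584 + Q = 2584 + 53428 = 56012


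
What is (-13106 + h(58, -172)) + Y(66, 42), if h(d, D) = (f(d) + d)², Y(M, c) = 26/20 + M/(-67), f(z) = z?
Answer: 234711/670 ≈ 350.31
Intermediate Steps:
Y(M, c) = 13/10 - M/67 (Y(M, c) = 26*(1/20) + M*(-1/67) = 13/10 - M/67)
h(d, D) = 4*d² (h(d, D) = (d + d)² = (2*d)² = 4*d²)
(-13106 + h(58, -172)) + Y(66, 42) = (-13106 + 4*58²) + (13/10 - 1/67*66) = (-13106 + 4*3364) + (13/10 - 66/67) = (-13106 + 13456) + 211/670 = 350 + 211/670 = 234711/670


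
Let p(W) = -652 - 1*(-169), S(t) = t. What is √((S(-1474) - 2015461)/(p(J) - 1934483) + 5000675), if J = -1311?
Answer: 3*√2080333141282214390/1934966 ≈ 2236.2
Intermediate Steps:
p(W) = -483 (p(W) = -652 + 169 = -483)
√((S(-1474) - 2015461)/(p(J) - 1934483) + 5000675) = √((-1474 - 2015461)/(-483 - 1934483) + 5000675) = √(-2016935/(-1934966) + 5000675) = √(-2016935*(-1/1934966) + 5000675) = √(2016935/1934966 + 5000675) = √(9676138118985/1934966) = 3*√2080333141282214390/1934966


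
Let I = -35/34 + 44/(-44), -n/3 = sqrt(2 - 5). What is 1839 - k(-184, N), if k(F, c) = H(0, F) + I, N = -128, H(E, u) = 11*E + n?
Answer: 62595/34 + 3*I*sqrt(3) ≈ 1841.0 + 5.1962*I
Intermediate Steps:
n = -3*I*sqrt(3) (n = -3*sqrt(2 - 5) = -3*I*sqrt(3) ≈ -5.1962*I)
H(E, u) = 11*E - 3*I*sqrt(3)
I = -69/34 (I = -35*1/34 + 44*(-1/44) = -35/34 - 1 = -69/34 ≈ -2.0294)
k(F, c) = -69/34 - 3*I*sqrt(3) (k(F, c) = (11*0 - 3*I*sqrt(3)) - 69/34 = (0 - 3*I*sqrt(3)) - 69/34 = -3*I*sqrt(3) - 69/34 = -69/34 - 3*I*sqrt(3))
1839 - k(-184, N) = 1839 - (-69/34 - 3*I*sqrt(3)) = 1839 + (69/34 + 3*I*sqrt(3)) = 62595/34 + 3*I*sqrt(3)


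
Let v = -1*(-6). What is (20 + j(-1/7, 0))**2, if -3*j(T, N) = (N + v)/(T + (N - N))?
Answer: 1156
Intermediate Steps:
v = 6
j(T, N) = -(6 + N)/(3*T) (j(T, N) = -(N + 6)/(3*(T + (N - N))) = -(6 + N)/(3*(T + 0)) = -(6 + N)/(3*T))
(20 + j(-1/7, 0))**2 = (20 + (-6 - 1*0)/(3*((-1/7))))**2 = (20 + (-6 + 0)/(3*((-1*1/7))))**2 = (20 + (1/3)*(-6)/(-1/7))**2 = (20 + (1/3)*(-7)*(-6))**2 = (20 + 14)**2 = 34**2 = 1156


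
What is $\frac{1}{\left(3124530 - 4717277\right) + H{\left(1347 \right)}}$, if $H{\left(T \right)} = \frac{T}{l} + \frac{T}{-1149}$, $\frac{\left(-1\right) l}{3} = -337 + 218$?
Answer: $- \frac{45577}{72592511483} \approx -6.2785 \cdot 10^{-7}$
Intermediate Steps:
$l = 357$ ($l = - 3 \left(-337 + 218\right) = \left(-3\right) \left(-119\right) = 357$)
$H{\left(T \right)} = \frac{88 T}{45577}$ ($H{\left(T \right)} = \frac{T}{357} + \frac{T}{-1149} = T \frac{1}{357} + T \left(- \frac{1}{1149}\right) = \frac{T}{357} - \frac{T}{1149} = \frac{88 T}{45577}$)
$\frac{1}{\left(3124530 - 4717277\right) + H{\left(1347 \right)}} = \frac{1}{\left(3124530 - 4717277\right) + \frac{88}{45577} \cdot 1347} = \frac{1}{\left(3124530 - 4717277\right) + \frac{118536}{45577}} = \frac{1}{-1592747 + \frac{118536}{45577}} = \frac{1}{- \frac{72592511483}{45577}} = - \frac{45577}{72592511483}$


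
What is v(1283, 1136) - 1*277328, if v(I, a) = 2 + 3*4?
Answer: -277314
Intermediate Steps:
v(I, a) = 14 (v(I, a) = 2 + 12 = 14)
v(1283, 1136) - 1*277328 = 14 - 1*277328 = 14 - 277328 = -277314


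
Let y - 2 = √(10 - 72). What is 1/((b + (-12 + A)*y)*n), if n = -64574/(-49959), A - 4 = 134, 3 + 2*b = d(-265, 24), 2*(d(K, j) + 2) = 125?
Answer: 112207914/549205776727 - 50358672*I*√62/549205776727 ≈ 0.00020431 - 0.000722*I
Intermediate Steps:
d(K, j) = 121/2 (d(K, j) = -2 + (½)*125 = -2 + 125/2 = 121/2)
b = 115/4 (b = -3/2 + (½)*(121/2) = -3/2 + 121/4 = 115/4 ≈ 28.750)
A = 138 (A = 4 + 134 = 138)
y = 2 + I*√62 (y = 2 + √(10 - 72) = 2 + √(-62) = 2 + I*√62 ≈ 2.0 + 7.874*I)
n = 64574/49959 (n = -64574*(-1/49959) = 64574/49959 ≈ 1.2925)
1/((b + (-12 + A)*y)*n) = 1/((115/4 + (-12 + 138)*(2 + I*√62))*(64574/49959)) = (49959/64574)/(115/4 + 126*(2 + I*√62)) = (49959/64574)/(115/4 + (252 + 126*I*√62)) = (49959/64574)/(1123/4 + 126*I*√62) = 49959/(64574*(1123/4 + 126*I*√62))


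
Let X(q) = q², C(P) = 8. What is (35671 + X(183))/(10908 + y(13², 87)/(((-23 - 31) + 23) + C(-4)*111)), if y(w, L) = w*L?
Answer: 59270120/9362859 ≈ 6.3303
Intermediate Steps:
y(w, L) = L*w
(35671 + X(183))/(10908 + y(13², 87)/(((-23 - 31) + 23) + C(-4)*111)) = (35671 + 183²)/(10908 + (87*13²)/(((-23 - 31) + 23) + 8*111)) = (35671 + 33489)/(10908 + (87*169)/((-54 + 23) + 888)) = 69160/(10908 + 14703/(-31 + 888)) = 69160/(10908 + 14703/857) = 69160/(9362859/857) = 69160*(857/9362859) = 59270120/9362859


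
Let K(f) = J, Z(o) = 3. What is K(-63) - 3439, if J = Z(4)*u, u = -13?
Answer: -3478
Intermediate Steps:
J = -39 (J = 3*(-13) = -39)
K(f) = -39
K(-63) - 3439 = -39 - 3439 = -3478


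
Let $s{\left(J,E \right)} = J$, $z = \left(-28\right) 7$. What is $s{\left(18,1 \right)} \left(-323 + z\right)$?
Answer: $-9342$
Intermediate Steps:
$z = -196$
$s{\left(18,1 \right)} \left(-323 + z\right) = 18 \left(-323 - 196\right) = 18 \left(-519\right) = -9342$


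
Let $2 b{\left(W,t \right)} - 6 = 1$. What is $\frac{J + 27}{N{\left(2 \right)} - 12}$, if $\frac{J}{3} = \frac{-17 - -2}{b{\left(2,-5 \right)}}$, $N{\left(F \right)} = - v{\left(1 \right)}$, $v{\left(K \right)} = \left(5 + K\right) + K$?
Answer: $- \frac{99}{133} \approx -0.74436$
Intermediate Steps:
$v{\left(K \right)} = 5 + 2 K$
$b{\left(W,t \right)} = \frac{7}{2}$ ($b{\left(W,t \right)} = 3 + \frac{1}{2} \cdot 1 = 3 + \frac{1}{2} = \frac{7}{2}$)
$N{\left(F \right)} = -7$ ($N{\left(F \right)} = - (5 + 2 \cdot 1) = - (5 + 2) = \left(-1\right) 7 = -7$)
$J = - \frac{90}{7}$ ($J = 3 \frac{-17 - -2}{\frac{7}{2}} = 3 \left(-17 + 2\right) \frac{2}{7} = 3 \left(\left(-15\right) \frac{2}{7}\right) = 3 \left(- \frac{30}{7}\right) = - \frac{90}{7} \approx -12.857$)
$\frac{J + 27}{N{\left(2 \right)} - 12} = \frac{- \frac{90}{7} + 27}{-7 - 12} = \frac{99}{7 \left(-19\right)} = \frac{99}{7} \left(- \frac{1}{19}\right) = - \frac{99}{133}$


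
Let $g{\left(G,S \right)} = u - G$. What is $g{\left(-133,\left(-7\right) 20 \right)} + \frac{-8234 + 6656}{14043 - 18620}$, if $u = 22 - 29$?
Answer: $\frac{578280}{4577} \approx 126.34$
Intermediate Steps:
$u = -7$
$g{\left(G,S \right)} = -7 - G$
$g{\left(-133,\left(-7\right) 20 \right)} + \frac{-8234 + 6656}{14043 - 18620} = \left(-7 - -133\right) + \frac{-8234 + 6656}{14043 - 18620} = \left(-7 + 133\right) - \frac{1578}{-4577} = 126 - - \frac{1578}{4577} = 126 + \frac{1578}{4577} = \frac{578280}{4577}$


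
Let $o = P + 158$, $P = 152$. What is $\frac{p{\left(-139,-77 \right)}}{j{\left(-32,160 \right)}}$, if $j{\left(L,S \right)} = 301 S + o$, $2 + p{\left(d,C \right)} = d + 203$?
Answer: $\frac{31}{24235} \approx 0.0012791$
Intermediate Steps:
$o = 310$ ($o = 152 + 158 = 310$)
$p{\left(d,C \right)} = 201 + d$ ($p{\left(d,C \right)} = -2 + \left(d + 203\right) = -2 + \left(203 + d\right) = 201 + d$)
$j{\left(L,S \right)} = 310 + 301 S$ ($j{\left(L,S \right)} = 301 S + 310 = 310 + 301 S$)
$\frac{p{\left(-139,-77 \right)}}{j{\left(-32,160 \right)}} = \frac{201 - 139}{310 + 301 \cdot 160} = \frac{62}{310 + 48160} = \frac{62}{48470} = 62 \cdot \frac{1}{48470} = \frac{31}{24235}$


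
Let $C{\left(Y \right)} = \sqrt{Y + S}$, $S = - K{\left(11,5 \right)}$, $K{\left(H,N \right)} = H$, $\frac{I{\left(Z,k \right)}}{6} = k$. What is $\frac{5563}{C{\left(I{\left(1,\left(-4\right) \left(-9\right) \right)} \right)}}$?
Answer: $\frac{5563 \sqrt{205}}{205} \approx 388.54$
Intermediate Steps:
$I{\left(Z,k \right)} = 6 k$
$S = -11$ ($S = \left(-1\right) 11 = -11$)
$C{\left(Y \right)} = \sqrt{-11 + Y}$ ($C{\left(Y \right)} = \sqrt{Y - 11} = \sqrt{-11 + Y}$)
$\frac{5563}{C{\left(I{\left(1,\left(-4\right) \left(-9\right) \right)} \right)}} = \frac{5563}{\sqrt{-11 + 6 \left(\left(-4\right) \left(-9\right)\right)}} = \frac{5563}{\sqrt{-11 + 6 \cdot 36}} = \frac{5563}{\sqrt{-11 + 216}} = \frac{5563}{\sqrt{205}} = 5563 \frac{\sqrt{205}}{205} = \frac{5563 \sqrt{205}}{205}$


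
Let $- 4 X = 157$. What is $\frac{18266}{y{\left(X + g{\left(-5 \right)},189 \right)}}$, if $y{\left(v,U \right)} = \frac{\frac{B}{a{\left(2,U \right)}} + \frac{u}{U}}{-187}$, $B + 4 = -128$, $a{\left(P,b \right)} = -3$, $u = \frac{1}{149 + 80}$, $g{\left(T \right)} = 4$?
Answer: $- \frac{147836729502}{1904365} \approx -77631.0$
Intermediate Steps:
$X = - \frac{157}{4}$ ($X = \left(- \frac{1}{4}\right) 157 = - \frac{157}{4} \approx -39.25$)
$u = \frac{1}{229} \approx 0.0043668$
$B = -132$ ($B = -4 - 128 = -132$)
$y{\left(v,U \right)} = - \frac{4}{17} - \frac{1}{42823 U}$ ($y{\left(v,U \right)} = \frac{- \frac{132}{-3} + \frac{1}{229 U}}{-187} = \left(\left(-132\right) \left(- \frac{1}{3}\right) + \frac{1}{229 U}\right) \left(- \frac{1}{187}\right) = \left(44 + \frac{1}{229 U}\right) \left(- \frac{1}{187}\right) = - \frac{4}{17} - \frac{1}{42823 U}$)
$\frac{18266}{y{\left(X + g{\left(-5 \right)},189 \right)}} = \frac{18266}{\frac{1}{42823} \cdot \frac{1}{189} \left(-1 - 1904364\right)} = \frac{18266}{\frac{1}{42823} \cdot \frac{1}{189} \left(-1904365\right)} = \frac{18266}{- \frac{1904365}{8093547}} = 18266 \left(- \frac{8093547}{1904365}\right) = - \frac{147836729502}{1904365}$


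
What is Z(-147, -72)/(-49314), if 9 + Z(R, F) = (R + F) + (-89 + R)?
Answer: 232/24657 ≈ 0.0094091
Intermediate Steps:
Z(R, F) = -98 + F + 2*R (Z(R, F) = -9 + ((R + F) + (-89 + R)) = -9 + ((F + R) + (-89 + R)) = -9 + (-89 + F + 2*R) = -98 + F + 2*R)
Z(-147, -72)/(-49314) = (-98 - 72 + 2*(-147))/(-49314) = (-98 - 72 - 294)*(-1/49314) = -464*(-1/49314) = 232/24657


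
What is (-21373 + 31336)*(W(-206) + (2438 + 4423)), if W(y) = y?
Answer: 66303765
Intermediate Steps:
(-21373 + 31336)*(W(-206) + (2438 + 4423)) = (-21373 + 31336)*(-206 + (2438 + 4423)) = 9963*(-206 + 6861) = 9963*6655 = 66303765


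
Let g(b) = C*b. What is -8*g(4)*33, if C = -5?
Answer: 5280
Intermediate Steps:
g(b) = -5*b
-8*g(4)*33 = -(-40)*4*33 = -8*(-20)*33 = 160*33 = 5280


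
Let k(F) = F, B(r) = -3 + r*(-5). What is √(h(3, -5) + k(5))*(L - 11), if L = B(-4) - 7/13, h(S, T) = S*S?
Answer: 71*√14/13 ≈ 20.435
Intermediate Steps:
h(S, T) = S²
B(r) = -3 - 5*r
L = 214/13 (L = (-3 - 5*(-4)) - 7/13 = (-3 + 20) - 7*1/13 = 17 - 7/13 = 214/13 ≈ 16.462)
√(h(3, -5) + k(5))*(L - 11) = √(3² + 5)*(214/13 - 11) = √(9 + 5)*(71/13) = √14*(71/13) = 71*√14/13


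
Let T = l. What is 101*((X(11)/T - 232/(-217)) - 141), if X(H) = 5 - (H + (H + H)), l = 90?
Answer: -138315763/9765 ≈ -14164.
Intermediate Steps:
X(H) = 5 - 3*H (X(H) = 5 - (H + 2*H) = 5 - 3*H)
T = 90
101*((X(11)/T - 232/(-217)) - 141) = 101*(((5 - 3*11)/90 - 232/(-217)) - 141) = 101*(((5 - 33)*(1/90) - 232*(-1/217)) - 141) = 101*((-28*1/90 + 232/217) - 141) = 101*((-14/45 + 232/217) - 141) = 101*(7402/9765 - 141) = 101*(-1369463/9765) = -138315763/9765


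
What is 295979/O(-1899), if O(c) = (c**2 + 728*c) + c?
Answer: 295979/2221830 ≈ 0.13321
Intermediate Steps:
O(c) = c**2 + 729*c
295979/O(-1899) = 295979/((-1899*(729 - 1899))) = 295979/((-1899*(-1170))) = 295979/2221830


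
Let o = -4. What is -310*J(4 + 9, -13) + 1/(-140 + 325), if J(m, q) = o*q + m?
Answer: -3727749/185 ≈ -20150.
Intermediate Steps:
J(m, q) = m - 4*q (J(m, q) = -4*q + m = m - 4*q)
-310*J(4 + 9, -13) + 1/(-140 + 325) = -310*((4 + 9) - 4*(-13)) + 1/(-140 + 325) = -310*(13 + 52) + 1/185 = -310*65 + 1/185 = -20150 + 1/185 = -3727749/185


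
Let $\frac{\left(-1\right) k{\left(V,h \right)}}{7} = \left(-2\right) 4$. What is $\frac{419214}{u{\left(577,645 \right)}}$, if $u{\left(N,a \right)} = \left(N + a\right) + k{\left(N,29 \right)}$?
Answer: $\frac{69869}{213} \approx 328.02$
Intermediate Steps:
$k{\left(V,h \right)} = 56$ ($k{\left(V,h \right)} = - 7 \left(\left(-2\right) 4\right) = \left(-7\right) \left(-8\right) = 56$)
$u{\left(N,a \right)} = 56 + N + a$ ($u{\left(N,a \right)} = \left(N + a\right) + 56 = 56 + N + a$)
$\frac{419214}{u{\left(577,645 \right)}} = \frac{419214}{56 + 577 + 645} = \frac{419214}{1278} = 419214 \cdot \frac{1}{1278} = \frac{69869}{213}$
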